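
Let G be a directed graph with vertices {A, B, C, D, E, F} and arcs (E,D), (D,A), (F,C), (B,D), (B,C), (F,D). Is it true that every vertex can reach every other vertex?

No

There is no directed path from B to F, so the graph is not strongly connected.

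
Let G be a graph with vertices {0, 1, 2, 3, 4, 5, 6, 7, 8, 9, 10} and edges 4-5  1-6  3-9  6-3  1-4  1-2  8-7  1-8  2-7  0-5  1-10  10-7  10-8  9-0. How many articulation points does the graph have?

1

Removing 1 increases the component count from 1 to 2, so 1 is a cut vertex.
By contrast removing 8 leaves 1 component; it is not a cut vertex. No other vertex is a cut vertex either.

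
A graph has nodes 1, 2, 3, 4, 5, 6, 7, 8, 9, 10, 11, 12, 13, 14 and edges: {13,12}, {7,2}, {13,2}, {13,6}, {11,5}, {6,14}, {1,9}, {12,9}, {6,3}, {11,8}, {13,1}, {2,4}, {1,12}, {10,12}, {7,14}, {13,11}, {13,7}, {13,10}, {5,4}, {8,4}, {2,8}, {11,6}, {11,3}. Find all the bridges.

The edges on the cycle 13-10-12-13 are not bridges since each lies on that cycle.
Every edge lies on some cycle, so there are no bridges.

none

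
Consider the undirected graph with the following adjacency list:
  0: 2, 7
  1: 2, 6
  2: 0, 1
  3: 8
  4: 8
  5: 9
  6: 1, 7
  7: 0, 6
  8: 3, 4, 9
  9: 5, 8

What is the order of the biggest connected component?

5

Starting from 3 we can reach 3, 4, 5, 8, 9. That is one component of size 5.
Starting from 0 we can reach 0, 1, 2, 6, 7. That is one component of size 5.
The largest has 5 vertices.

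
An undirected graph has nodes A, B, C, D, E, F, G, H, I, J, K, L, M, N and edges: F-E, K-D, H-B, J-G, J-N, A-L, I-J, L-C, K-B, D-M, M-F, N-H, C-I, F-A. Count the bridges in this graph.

2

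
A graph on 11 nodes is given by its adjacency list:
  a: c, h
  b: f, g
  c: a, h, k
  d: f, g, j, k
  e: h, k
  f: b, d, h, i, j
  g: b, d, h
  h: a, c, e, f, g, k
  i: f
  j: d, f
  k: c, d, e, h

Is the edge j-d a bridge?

After removing j-d, the path j-f-d still connects them, so the edge is not a bridge.

No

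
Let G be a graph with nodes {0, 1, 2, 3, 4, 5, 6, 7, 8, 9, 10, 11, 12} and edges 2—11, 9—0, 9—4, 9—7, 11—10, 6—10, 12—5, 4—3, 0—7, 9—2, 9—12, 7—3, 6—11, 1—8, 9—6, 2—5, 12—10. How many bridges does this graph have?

The edges on the cycle 9-4-3-7-9 are not bridges since each lies on that cycle.
But removing 1—8 disconnects 1 from 8 — this is a bridge.

1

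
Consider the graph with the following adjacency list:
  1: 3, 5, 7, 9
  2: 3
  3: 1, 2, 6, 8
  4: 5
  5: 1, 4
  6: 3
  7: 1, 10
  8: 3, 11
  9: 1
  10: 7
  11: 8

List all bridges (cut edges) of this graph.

removing 7-10 disconnects 7 from 10; removing 3-1 disconnects 3 from 1; removing 3-6 disconnects 3 from 6; removing 7-1 disconnects 7 from 1 — these are bridges.
In total 10 edges are bridges.

1-3, 1-5, 1-7, 1-9, 10-7, 11-8, 2-3, 3-6, 3-8, 4-5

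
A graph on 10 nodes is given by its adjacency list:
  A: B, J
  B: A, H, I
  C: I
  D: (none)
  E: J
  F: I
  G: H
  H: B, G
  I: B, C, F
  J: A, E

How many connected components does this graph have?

2

D is isolated — a component by itself.
Starting from A we can reach A, B, C, E, F, G, H, I, J. That is one component of size 9.
Total: 2 components.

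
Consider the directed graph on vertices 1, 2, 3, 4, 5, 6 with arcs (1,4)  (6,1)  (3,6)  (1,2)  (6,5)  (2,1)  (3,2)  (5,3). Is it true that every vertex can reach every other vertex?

No

There is no directed path from 2 to 3, so the graph is not strongly connected.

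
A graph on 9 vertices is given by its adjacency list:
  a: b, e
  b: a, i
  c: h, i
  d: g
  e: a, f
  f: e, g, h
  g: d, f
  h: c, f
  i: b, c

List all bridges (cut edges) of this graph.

The edges on the cycle c-i-b-a-e-f-h-c are not bridges since each lies on that cycle.
But removing f-g disconnects f from g; removing d-g disconnects d from g — these are bridges.

d-g, f-g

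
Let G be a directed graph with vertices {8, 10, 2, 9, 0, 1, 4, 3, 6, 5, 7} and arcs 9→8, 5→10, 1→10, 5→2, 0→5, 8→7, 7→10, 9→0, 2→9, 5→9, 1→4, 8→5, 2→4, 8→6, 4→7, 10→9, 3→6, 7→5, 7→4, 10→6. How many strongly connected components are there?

{0, 2, 4, 5, 7, 8, 9, 10} are all mutually reachable — one SCC of size 8.
{6} is an SCC by itself.
{3} is an SCC by itself.
{1} is an SCC by itself.
That gives 4 strongly connected components.

4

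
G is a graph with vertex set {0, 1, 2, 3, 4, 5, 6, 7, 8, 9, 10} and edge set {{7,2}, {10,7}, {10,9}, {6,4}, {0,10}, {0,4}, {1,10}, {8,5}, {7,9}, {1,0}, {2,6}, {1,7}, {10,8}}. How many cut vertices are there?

Removing 8 increases the component count from 2 to 3, so 8 is a cut vertex.
Removing 10 increases the component count from 2 to 3, so 10 is a cut vertex.
By contrast removing 2 leaves 2 components; it is not a cut vertex. No other vertex is a cut vertex either.

2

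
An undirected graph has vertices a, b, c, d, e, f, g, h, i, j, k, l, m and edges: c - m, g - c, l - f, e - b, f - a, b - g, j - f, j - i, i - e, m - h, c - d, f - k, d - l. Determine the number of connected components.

Starting from a we can reach a, b, c, d, e, f, g, h, i, j, k, l, m. That is one component of size 13.
Total: 1 component.

1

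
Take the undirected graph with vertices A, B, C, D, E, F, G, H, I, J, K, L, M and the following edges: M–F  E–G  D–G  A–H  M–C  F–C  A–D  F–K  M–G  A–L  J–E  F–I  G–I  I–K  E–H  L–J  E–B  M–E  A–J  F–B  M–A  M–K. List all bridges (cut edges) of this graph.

none

The edges on the cycle M-A-D-G-M are not bridges since each lies on that cycle.
Every edge lies on some cycle, so there are no bridges.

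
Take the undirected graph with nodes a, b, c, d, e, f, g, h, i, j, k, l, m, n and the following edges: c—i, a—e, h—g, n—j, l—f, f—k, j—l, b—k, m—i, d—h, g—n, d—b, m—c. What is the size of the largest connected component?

9

Starting from a we can reach a, e. That is one component of size 2.
Starting from c we can reach c, i, m. That is one component of size 3.
Starting from b we can reach b, d, f, g, h, j, k, l, n. That is one component of size 9.
The largest has 9 vertices.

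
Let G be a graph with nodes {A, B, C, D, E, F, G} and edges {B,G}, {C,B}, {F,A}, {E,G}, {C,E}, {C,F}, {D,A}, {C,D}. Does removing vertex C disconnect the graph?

Deleting C raises the number of components from 1 to 2, so C is a cut vertex.

Yes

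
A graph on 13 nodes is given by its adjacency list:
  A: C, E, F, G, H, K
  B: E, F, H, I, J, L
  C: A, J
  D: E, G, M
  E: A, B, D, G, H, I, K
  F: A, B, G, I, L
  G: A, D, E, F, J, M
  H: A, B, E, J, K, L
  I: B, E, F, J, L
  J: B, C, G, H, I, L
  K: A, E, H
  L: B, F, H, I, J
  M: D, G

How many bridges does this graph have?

0

The edges on the cycle D-M-G-D are not bridges since each lies on that cycle.
Every edge lies on some cycle, so there are no bridges.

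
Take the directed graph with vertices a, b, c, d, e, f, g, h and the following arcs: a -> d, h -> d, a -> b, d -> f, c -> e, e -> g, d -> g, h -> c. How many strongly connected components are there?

8

{h} is an SCC by itself.
{g} is an SCC by itself.
{e} is an SCC by itself.
{a} is an SCC by itself.
{f} is an SCC by itself.
(and 3 more singleton SCCs)
That gives 8 strongly connected components.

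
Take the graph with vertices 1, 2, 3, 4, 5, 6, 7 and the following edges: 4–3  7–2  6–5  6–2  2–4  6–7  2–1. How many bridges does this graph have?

The edges on the cycle 6-7-2-6 are not bridges since each lies on that cycle.
But removing 2–1 disconnects 2 from 1; removing 6–5 disconnects 6 from 5; removing 2–4 disconnects 2 from 4; removing 4–3 disconnects 4 from 3 — these are bridges.
That makes 4 bridges.

4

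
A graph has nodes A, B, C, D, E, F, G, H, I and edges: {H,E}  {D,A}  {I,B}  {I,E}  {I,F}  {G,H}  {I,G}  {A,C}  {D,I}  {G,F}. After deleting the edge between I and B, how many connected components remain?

Before removal there is 1 component.
I—B is a bridge — removing it separates I's side from B's side.
After removal: 2 components.

2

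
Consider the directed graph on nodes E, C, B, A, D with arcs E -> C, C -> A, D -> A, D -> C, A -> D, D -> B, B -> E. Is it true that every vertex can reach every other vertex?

Yes

From C we can reach every vertex (A, B, C, D, E), and every vertex can reach C (A, B, C, D, E). So the whole graph is one strongly connected component.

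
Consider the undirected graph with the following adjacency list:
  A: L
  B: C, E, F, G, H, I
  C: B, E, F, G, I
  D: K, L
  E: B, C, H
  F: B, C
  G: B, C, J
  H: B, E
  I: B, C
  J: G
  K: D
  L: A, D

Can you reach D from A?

Yes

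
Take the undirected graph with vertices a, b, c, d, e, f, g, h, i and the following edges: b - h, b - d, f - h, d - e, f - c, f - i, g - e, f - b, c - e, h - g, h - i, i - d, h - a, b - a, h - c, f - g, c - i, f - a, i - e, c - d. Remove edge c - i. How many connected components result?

c and i are still connected via c-f-i, so the component count stays at 1.

1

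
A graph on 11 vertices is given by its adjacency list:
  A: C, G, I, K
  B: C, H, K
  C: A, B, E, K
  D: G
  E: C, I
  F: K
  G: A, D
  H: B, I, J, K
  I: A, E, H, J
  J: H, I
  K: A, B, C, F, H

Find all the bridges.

A-G, D-G, F-K

The edges on the cycle K-B-H-K are not bridges since each lies on that cycle.
But removing G-A disconnects G from A; removing K-F disconnects K from F; removing G-D disconnects G from D — these are bridges.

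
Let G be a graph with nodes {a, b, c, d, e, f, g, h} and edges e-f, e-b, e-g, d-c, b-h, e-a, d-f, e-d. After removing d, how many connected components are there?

With d gone, the remaining components are: {c}; {a, b, e, f, g, h}.
That is 2 components.

2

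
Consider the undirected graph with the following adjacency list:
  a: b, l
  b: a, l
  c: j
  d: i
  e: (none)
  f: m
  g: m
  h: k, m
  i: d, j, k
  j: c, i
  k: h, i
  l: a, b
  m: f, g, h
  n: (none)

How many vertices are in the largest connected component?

n is isolated — a component by itself.
e is isolated — a component by itself.
Starting from a we can reach a, b, l. That is one component of size 3.
Starting from c we can reach c, d, f, g, h, i, j, k, m. That is one component of size 9.
The largest has 9 vertices.

9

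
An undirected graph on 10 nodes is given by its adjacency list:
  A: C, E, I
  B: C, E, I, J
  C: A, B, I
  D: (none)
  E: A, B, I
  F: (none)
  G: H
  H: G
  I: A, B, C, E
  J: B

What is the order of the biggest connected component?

6

F is isolated — a component by itself.
D is isolated — a component by itself.
Starting from G we can reach G, H. That is one component of size 2.
Starting from A we can reach A, B, C, E, I, J. That is one component of size 6.
The largest has 6 vertices.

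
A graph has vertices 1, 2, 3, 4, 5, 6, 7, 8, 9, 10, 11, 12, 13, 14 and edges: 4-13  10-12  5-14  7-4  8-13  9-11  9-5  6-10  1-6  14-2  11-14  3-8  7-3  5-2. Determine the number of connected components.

3

Starting from 1 we can reach 1, 6, 10, 12. That is one component of size 4.
Starting from 2 we can reach 2, 5, 9, 11, 14. That is one component of size 5.
Starting from 3 we can reach 3, 4, 7, 8, 13. That is one component of size 5.
Total: 3 components.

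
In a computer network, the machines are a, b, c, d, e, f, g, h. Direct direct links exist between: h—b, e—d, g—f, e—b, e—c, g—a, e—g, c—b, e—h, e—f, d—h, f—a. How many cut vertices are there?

1

Removing e increases the component count from 1 to 2, so e is a cut vertex.
By contrast removing f leaves 1 component; it is not a cut vertex. No other vertex is a cut vertex either.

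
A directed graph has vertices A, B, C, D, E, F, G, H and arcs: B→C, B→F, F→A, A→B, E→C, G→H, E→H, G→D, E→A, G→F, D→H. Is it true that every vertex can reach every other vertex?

No

There is no directed path from H to G, so the graph is not strongly connected.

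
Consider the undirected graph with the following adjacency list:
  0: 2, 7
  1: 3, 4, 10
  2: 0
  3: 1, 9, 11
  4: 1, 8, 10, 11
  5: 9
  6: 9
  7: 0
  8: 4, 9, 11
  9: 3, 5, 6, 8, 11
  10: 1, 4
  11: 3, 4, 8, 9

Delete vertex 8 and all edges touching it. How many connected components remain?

2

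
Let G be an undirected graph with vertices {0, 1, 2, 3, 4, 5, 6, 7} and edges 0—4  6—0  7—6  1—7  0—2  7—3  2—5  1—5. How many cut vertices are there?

Removing 0 increases the component count from 1 to 2, so 0 is a cut vertex.
Removing 7 increases the component count from 1 to 2, so 7 is a cut vertex.
By contrast removing 6 leaves 1 component; it is not a cut vertex. No other vertex is a cut vertex either.

2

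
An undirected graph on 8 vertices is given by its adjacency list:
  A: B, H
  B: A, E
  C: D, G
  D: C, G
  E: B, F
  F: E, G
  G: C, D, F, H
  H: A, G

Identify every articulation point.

G

Removing G increases the component count from 1 to 2, so G is a cut vertex.
By contrast removing C leaves 1 component; it is not a cut vertex. No other vertex is a cut vertex either.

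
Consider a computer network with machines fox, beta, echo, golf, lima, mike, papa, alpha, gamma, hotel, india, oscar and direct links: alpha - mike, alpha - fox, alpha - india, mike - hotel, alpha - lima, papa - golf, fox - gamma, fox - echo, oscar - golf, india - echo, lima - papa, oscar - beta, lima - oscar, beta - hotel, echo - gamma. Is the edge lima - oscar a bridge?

After removing lima - oscar, the path lima-papa-golf-oscar still connects them, so the edge is not a bridge.

No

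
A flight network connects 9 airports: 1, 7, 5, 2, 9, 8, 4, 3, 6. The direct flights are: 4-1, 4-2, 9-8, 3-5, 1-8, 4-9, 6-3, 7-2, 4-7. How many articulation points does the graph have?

Removing 3 increases the component count from 2 to 3, so 3 is a cut vertex.
Removing 4 increases the component count from 2 to 3, so 4 is a cut vertex.
By contrast removing 2 leaves 2 components; it is not a cut vertex. No other vertex is a cut vertex either.

2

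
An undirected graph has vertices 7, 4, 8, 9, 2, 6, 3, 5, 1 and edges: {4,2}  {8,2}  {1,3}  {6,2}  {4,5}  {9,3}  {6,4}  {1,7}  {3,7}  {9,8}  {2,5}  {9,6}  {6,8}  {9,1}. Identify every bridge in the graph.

The edges on the cycle 6-4-5-2-6 are not bridges since each lies on that cycle.
Every edge lies on some cycle, so there are no bridges.

none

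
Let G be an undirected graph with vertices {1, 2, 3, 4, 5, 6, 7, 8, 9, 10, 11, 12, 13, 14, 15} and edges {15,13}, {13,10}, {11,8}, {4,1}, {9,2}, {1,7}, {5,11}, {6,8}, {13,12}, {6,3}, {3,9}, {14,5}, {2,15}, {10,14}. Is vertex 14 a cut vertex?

No

Deleting 14 leaves 2 components (was 2), so 14 is not a cut vertex.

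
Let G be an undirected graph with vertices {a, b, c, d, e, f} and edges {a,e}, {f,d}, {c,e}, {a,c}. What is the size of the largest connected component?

3

b is isolated — a component by itself.
Starting from d we can reach d, f. That is one component of size 2.
Starting from a we can reach a, c, e. That is one component of size 3.
The largest has 3 vertices.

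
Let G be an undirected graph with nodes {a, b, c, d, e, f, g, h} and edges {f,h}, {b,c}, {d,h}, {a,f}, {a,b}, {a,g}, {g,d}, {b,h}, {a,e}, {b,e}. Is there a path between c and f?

Yes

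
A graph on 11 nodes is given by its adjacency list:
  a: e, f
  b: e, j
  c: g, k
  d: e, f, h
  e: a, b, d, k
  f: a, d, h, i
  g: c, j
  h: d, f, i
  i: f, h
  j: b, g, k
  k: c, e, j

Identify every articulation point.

e

Removing e increases the component count from 1 to 2, so e is a cut vertex.
By contrast removing a leaves 1 component; it is not a cut vertex. No other vertex is a cut vertex either.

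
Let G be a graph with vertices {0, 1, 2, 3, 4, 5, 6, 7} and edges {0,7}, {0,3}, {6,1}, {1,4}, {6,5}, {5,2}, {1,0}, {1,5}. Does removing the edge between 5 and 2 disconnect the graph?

Yes

Removing 5 - 2 leaves no path between 5 and 2: the component count goes from 1 to 2. So it is a bridge.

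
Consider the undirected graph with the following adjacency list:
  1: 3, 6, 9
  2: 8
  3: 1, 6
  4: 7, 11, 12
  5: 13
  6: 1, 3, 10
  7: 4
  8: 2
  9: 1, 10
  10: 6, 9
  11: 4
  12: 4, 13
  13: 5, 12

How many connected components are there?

3

Starting from 2 we can reach 2, 8. That is one component of size 2.
Starting from 1 we can reach 1, 3, 6, 9, 10. That is one component of size 5.
Starting from 4 we can reach 4, 5, 7, 11, 12, 13. That is one component of size 6.
Total: 3 components.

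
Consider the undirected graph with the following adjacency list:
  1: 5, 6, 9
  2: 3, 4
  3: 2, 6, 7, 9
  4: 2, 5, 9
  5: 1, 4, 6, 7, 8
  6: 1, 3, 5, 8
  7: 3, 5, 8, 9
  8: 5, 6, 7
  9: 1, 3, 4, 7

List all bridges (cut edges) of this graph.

none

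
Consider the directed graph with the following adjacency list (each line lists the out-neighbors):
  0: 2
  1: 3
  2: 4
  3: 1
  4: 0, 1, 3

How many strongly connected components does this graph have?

2

{0, 2, 4} are all mutually reachable — one SCC of size 3.
{1, 3} are all mutually reachable — one SCC of size 2.
That gives 2 strongly connected components.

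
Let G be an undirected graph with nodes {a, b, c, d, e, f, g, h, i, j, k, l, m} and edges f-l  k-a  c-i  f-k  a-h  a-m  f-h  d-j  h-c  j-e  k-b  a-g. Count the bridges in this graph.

8

The edges on the cycle f-k-a-h-f are not bridges since each lies on that cycle.
But removing c-i disconnects c from i; removing k-b disconnects k from b; removing g-a disconnects g from a; removing j-e disconnects j from e — these are bridges.
In total 8 edges are bridges.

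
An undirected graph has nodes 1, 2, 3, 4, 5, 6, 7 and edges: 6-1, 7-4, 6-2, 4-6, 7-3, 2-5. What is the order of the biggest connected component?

Starting from 1 we can reach 1, 2, 3, 4, 5, 6, 7. That is one component of size 7.
The largest has 7 vertices.

7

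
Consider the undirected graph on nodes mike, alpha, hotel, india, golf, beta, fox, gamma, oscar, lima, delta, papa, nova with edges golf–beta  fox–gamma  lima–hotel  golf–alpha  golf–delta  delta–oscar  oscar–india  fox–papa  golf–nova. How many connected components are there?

4

mike is isolated — a component by itself.
Starting from lima we can reach lima, hotel. That is one component of size 2.
Starting from fox we can reach fox, papa, gamma. That is one component of size 3.
Starting from beta we can reach beta, golf, nova, alpha, delta, india, oscar. That is one component of size 7.
Total: 4 components.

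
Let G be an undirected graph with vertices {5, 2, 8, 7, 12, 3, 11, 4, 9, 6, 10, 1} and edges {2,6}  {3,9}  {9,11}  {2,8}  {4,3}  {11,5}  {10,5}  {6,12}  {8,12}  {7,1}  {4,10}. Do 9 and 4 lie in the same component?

Yes

From 9 we can reach 3, 4, 5, 9, 10, 11, which includes 4.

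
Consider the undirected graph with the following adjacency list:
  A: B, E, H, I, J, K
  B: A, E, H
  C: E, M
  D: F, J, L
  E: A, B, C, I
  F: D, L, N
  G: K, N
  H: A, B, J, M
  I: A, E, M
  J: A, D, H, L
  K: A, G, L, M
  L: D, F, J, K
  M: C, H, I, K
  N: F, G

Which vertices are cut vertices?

Removing L, for instance, still leaves 1 component. No single vertex removal increases the component count — the graph has no articulation points.

none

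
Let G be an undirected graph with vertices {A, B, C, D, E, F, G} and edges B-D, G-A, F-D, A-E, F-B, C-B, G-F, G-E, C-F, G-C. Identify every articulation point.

Removing G increases the component count from 1 to 2, so G is a cut vertex.
By contrast removing F leaves 1 component; it is not a cut vertex. No other vertex is a cut vertex either.

G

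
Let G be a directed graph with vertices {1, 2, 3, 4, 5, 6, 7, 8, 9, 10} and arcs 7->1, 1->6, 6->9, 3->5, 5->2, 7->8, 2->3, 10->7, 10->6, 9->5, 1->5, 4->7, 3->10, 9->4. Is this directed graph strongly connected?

No

There is no directed path from 8 to 4, so the graph is not strongly connected.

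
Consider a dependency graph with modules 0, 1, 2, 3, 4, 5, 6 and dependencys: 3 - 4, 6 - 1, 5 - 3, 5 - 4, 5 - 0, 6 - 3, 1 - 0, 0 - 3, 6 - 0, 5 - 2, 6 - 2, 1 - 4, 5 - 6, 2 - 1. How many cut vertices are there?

0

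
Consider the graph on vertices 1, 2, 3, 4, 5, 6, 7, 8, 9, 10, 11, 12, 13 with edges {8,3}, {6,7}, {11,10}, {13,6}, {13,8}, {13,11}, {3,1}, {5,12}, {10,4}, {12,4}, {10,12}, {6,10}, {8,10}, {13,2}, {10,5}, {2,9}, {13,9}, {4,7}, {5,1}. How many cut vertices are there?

1

Removing 13 increases the component count from 1 to 2, so 13 is a cut vertex.
By contrast removing 2 leaves 1 component; it is not a cut vertex. No other vertex is a cut vertex either.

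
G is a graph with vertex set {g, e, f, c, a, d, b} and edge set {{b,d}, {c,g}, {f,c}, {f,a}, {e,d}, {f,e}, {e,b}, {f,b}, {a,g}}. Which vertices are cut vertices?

Removing f increases the component count from 1 to 2, so f is a cut vertex.
By contrast removing g leaves 1 component; it is not a cut vertex. No other vertex is a cut vertex either.

f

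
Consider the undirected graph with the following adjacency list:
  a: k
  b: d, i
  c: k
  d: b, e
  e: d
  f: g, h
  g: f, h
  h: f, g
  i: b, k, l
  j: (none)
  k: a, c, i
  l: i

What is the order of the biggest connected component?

j is isolated — a component by itself.
Starting from f we can reach f, g, h. That is one component of size 3.
Starting from a we can reach a, b, c, d, e, i, k, l. That is one component of size 8.
The largest has 8 vertices.

8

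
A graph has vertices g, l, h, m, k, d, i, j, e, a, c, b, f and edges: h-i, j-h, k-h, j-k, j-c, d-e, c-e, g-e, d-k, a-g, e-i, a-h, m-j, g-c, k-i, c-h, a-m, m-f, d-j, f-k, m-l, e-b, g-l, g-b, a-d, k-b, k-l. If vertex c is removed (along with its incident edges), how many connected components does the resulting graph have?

1

With c gone, the remaining components are: {a, b, d, e, f, g, h, i, j, k, l, m}.
That is 1 component.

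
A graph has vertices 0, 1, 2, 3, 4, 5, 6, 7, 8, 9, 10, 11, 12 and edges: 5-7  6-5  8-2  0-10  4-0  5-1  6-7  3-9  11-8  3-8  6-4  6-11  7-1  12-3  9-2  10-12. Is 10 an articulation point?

Deleting 10 leaves 1 component (was 1) (its neighbors 0, 12 remain connected to each other), so 10 is not a cut vertex.

No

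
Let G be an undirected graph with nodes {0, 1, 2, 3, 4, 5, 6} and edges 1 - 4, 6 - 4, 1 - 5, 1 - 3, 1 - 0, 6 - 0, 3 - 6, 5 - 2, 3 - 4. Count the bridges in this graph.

2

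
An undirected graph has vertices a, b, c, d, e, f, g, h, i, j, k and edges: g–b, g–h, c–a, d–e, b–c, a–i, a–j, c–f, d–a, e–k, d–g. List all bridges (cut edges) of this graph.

a-i, a-j, c-f, d-e, e-k, g-h

The edges on the cycle d-g-b-c-a-d are not bridges since each lies on that cycle.
But removing j–a disconnects j from a; removing d–e disconnects d from e; removing f–c disconnects f from c; removing a–i disconnects a from i — these are bridges.
In total 6 edges are bridges.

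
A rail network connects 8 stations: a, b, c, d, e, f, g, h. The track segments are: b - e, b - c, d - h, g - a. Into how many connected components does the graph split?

4

f is isolated — a component by itself.
Starting from d we can reach d, h. That is one component of size 2.
Starting from a we can reach a, g. That is one component of size 2.
Starting from b we can reach b, c, e. That is one component of size 3.
Total: 4 components.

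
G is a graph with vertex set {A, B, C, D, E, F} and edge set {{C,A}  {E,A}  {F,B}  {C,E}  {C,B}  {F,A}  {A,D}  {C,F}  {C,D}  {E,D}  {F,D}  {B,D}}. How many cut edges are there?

The edges on the cycle C-F-B-C are not bridges since each lies on that cycle.
Every edge lies on some cycle, so there are no bridges.

0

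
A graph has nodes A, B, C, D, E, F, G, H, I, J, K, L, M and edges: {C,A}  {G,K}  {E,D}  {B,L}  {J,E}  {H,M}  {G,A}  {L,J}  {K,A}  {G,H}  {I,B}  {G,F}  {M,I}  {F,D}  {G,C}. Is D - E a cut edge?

After removing D - E, the path D-F-G-H-M-I-B-L-J-E still connects them, so the edge is not a bridge.

No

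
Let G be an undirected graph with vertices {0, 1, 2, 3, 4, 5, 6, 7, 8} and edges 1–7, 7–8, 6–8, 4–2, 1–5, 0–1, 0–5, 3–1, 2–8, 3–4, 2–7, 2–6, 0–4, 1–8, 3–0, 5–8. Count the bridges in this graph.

0

The edges on the cycle 1-5-8-1 are not bridges since each lies on that cycle.
Every edge lies on some cycle, so there are no bridges.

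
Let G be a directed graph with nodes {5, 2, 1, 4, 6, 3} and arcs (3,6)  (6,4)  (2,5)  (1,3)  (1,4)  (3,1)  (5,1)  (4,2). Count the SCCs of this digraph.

1

{1, 2, 3, 4, 5, 6} are all mutually reachable — one SCC of size 6.
That gives 1 strongly connected component.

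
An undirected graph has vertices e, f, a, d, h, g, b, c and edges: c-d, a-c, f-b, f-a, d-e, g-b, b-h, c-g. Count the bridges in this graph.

3

The edges on the cycle f-a-c-g-b-f are not bridges since each lies on that cycle.
But removing b-h disconnects b from h; removing c-d disconnects c from d; removing d-e disconnects d from e — these are bridges.
That makes 3 bridges.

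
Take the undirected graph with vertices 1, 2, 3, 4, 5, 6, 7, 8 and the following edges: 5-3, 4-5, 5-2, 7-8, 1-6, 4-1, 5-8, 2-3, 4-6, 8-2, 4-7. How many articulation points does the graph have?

1

Removing 4 increases the component count from 1 to 2, so 4 is a cut vertex.
By contrast removing 6 leaves 1 component; it is not a cut vertex. No other vertex is a cut vertex either.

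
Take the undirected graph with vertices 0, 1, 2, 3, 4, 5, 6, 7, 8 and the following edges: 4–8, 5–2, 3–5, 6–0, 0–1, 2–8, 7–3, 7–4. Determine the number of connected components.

Starting from 0 we can reach 0, 1, 6. That is one component of size 3.
Starting from 2 we can reach 2, 3, 4, 5, 7, 8. That is one component of size 6.
Total: 2 components.

2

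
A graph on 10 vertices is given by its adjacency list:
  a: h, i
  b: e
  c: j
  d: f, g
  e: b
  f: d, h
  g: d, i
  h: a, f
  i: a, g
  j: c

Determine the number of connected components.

Starting from c we can reach c, j. That is one component of size 2.
Starting from b we can reach b, e. That is one component of size 2.
Starting from a we can reach a, d, f, g, h, i. That is one component of size 6.
Total: 3 components.

3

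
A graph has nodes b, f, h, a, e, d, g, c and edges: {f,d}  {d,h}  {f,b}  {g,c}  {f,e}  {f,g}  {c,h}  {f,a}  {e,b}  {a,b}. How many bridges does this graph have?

0

The edges on the cycle f-g-c-h-d-f are not bridges since each lies on that cycle.
Every edge lies on some cycle, so there are no bridges.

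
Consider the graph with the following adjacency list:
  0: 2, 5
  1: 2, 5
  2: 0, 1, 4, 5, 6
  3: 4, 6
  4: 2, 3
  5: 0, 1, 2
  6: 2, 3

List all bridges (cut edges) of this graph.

none

The edges on the cycle 2-1-5-2 are not bridges since each lies on that cycle.
Every edge lies on some cycle, so there are no bridges.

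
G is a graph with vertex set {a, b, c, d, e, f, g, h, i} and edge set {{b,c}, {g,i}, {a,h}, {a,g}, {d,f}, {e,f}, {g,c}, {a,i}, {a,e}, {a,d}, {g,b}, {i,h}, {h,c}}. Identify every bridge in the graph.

none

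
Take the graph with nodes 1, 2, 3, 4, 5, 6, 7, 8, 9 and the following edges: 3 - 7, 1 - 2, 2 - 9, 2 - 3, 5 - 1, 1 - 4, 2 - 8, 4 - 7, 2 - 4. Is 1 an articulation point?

Deleting 1 raises the number of components from 2 to 3, so 1 is a cut vertex.

Yes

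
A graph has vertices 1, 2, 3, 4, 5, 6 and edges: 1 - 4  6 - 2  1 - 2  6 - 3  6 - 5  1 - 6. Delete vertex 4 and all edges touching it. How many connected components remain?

1

With 4 gone, the remaining components are: {1, 2, 3, 5, 6}.
That is 1 component.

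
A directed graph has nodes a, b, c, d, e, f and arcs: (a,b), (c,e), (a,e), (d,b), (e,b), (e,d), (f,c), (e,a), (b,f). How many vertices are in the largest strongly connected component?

6

{a, b, c, d, e, f} are all mutually reachable — one SCC of size 6.
The largest has 6 vertices.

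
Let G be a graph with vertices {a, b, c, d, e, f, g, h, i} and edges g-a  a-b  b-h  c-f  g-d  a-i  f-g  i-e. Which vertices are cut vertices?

a, b, f, g, i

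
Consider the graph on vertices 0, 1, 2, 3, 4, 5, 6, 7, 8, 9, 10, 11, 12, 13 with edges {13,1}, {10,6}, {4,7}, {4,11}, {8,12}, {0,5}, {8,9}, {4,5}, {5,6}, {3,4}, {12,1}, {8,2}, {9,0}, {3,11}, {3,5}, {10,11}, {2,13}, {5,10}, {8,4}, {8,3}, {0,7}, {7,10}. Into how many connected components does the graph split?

1

Starting from 0 we can reach 0, 1, 2, 3, 4, 5, 6, 7, 8, 9, 10, 11, 12, 13. That is one component of size 14.
Total: 1 component.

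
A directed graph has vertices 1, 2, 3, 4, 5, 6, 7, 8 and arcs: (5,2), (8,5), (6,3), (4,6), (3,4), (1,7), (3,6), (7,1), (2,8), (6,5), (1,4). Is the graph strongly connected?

There is no directed path from 8 to 1, so the graph is not strongly connected.

No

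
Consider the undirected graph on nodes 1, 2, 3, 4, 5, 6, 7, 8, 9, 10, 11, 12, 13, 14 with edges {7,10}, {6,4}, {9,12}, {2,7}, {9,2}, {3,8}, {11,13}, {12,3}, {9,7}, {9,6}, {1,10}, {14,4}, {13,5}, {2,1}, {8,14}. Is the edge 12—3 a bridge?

No

After removing 12—3, the path 12-9-6-4-14-8-3 still connects them, so the edge is not a bridge.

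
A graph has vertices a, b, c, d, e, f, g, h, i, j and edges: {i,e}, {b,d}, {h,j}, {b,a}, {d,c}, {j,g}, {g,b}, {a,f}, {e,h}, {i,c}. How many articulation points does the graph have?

2

Removing a increases the component count from 1 to 2, so a is a cut vertex.
Removing b increases the component count from 1 to 2, so b is a cut vertex.
By contrast removing d leaves 1 component; it is not a cut vertex. No other vertex is a cut vertex either.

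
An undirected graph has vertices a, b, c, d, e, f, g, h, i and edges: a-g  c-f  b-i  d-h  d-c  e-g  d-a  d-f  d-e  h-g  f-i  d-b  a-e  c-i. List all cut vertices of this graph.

Removing d increases the component count from 1 to 2, so d is a cut vertex.
By contrast removing f leaves 1 component; it is not a cut vertex. No other vertex is a cut vertex either.

d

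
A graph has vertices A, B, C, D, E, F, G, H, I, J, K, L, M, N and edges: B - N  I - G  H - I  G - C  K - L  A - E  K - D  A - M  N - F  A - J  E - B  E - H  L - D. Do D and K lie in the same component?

From D we can reach D, K, L, which includes K.

Yes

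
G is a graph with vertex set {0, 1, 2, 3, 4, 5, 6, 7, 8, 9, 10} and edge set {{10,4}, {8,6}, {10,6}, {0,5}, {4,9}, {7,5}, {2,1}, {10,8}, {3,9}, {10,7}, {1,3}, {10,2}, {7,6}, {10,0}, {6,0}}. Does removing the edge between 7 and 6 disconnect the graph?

After removing 7 - 6, the path 7-10-6 still connects them, so the edge is not a bridge.

No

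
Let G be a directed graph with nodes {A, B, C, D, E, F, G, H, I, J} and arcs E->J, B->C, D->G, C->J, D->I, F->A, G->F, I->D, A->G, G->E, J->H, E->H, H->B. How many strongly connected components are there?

4

{B, C, H, J} are all mutually reachable — one SCC of size 4.
{A, F, G} are all mutually reachable — one SCC of size 3.
{D, I} are all mutually reachable — one SCC of size 2.
{E} is an SCC by itself.
That gives 4 strongly connected components.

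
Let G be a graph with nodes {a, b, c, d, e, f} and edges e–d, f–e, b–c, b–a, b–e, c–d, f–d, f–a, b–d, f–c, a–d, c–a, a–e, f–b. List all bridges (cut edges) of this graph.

The edges on the cycle f-b-c-f are not bridges since each lies on that cycle.
Every edge lies on some cycle, so there are no bridges.

none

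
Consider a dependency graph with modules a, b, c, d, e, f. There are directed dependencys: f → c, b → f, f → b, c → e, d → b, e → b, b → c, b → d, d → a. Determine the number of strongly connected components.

2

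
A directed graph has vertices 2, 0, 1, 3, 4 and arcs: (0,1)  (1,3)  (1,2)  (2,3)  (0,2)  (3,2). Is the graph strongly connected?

No

There is no directed path from 0 to 4, so the graph is not strongly connected.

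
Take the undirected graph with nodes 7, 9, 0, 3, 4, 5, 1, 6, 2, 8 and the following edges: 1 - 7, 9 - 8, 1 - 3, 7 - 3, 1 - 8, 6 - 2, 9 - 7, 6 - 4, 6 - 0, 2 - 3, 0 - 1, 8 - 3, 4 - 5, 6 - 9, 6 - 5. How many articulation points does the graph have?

Removing 6 increases the component count from 1 to 2, so 6 is a cut vertex.
By contrast removing 5 leaves 1 component; it is not a cut vertex. No other vertex is a cut vertex either.

1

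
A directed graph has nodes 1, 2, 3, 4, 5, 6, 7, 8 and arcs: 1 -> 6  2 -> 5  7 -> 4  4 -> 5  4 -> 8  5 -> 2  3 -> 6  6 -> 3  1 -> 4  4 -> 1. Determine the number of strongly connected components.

5

{2, 5} are all mutually reachable — one SCC of size 2.
{3, 6} are all mutually reachable — one SCC of size 2.
{1, 4} are all mutually reachable — one SCC of size 2.
{7} is an SCC by itself.
{8} is an SCC by itself.
That gives 5 strongly connected components.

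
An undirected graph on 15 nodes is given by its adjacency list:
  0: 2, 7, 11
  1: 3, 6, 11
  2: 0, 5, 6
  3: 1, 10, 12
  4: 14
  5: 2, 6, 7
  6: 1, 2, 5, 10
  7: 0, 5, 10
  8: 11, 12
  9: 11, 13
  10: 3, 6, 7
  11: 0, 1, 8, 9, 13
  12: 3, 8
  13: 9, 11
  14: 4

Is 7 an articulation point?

No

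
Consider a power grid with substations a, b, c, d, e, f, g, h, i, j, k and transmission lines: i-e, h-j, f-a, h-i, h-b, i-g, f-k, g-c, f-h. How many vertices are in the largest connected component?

d is isolated — a component by itself.
Starting from a we can reach a, b, c, e, f, g, h, i, j, k. That is one component of size 10.
The largest has 10 vertices.

10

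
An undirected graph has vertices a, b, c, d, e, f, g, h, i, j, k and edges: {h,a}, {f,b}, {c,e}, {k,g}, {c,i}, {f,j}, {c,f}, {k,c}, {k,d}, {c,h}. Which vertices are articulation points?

c, f, h, k

Removing c increases the component count from 1 to 5, so c is a cut vertex.
Removing f increases the component count from 1 to 3, so f is a cut vertex.
Removing h increases the component count from 1 to 2, so h is a cut vertex.
Likewise k is a cut vertex.
By contrast removing g leaves 1 component; it is not a cut vertex. No other vertex is a cut vertex either.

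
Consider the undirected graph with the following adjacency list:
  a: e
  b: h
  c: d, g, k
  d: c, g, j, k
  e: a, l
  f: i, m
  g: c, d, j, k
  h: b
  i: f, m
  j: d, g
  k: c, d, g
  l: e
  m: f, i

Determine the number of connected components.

4

Starting from b we can reach b, h. That is one component of size 2.
Starting from a we can reach a, e, l. That is one component of size 3.
Starting from f we can reach f, i, m. That is one component of size 3.
Starting from c we can reach c, d, g, j, k. That is one component of size 5.
Total: 4 components.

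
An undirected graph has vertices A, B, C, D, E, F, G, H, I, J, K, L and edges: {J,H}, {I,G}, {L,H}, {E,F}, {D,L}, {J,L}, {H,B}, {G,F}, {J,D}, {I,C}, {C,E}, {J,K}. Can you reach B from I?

No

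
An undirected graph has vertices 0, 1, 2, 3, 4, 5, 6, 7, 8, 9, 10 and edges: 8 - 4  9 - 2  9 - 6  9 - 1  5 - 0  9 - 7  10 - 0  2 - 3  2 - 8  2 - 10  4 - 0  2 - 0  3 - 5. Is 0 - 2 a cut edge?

No

After removing 0 - 2, the path 0-10-2 still connects them, so the edge is not a bridge.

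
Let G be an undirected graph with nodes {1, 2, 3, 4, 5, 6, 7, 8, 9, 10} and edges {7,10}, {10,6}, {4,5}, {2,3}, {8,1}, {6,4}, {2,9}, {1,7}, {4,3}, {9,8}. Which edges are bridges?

The edges on the cycle 2-9-8-1-7-10-6-4-3-2 are not bridges since each lies on that cycle.
But removing 5–4 disconnects 5 from 4 — this is a bridge.

4-5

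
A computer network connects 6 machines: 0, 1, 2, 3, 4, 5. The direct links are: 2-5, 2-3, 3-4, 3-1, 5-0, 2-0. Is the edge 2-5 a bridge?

After removing 2-5, the path 2-0-5 still connects them, so the edge is not a bridge.

No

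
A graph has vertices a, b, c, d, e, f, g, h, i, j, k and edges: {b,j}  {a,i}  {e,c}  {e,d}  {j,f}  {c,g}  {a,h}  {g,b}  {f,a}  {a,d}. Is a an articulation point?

Yes

Deleting a raises the number of components from 2 to 4, so a is a cut vertex.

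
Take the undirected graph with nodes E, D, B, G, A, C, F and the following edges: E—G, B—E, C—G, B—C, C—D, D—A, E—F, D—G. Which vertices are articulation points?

D, E

Removing D increases the component count from 1 to 2, so D is a cut vertex.
Removing E increases the component count from 1 to 2, so E is a cut vertex.
By contrast removing C leaves 1 component; it is not a cut vertex. No other vertex is a cut vertex either.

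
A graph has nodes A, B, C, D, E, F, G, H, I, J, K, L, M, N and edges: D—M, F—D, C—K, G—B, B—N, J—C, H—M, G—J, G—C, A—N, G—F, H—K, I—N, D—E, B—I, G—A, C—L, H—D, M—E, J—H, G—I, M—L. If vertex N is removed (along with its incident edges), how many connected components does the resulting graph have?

With N gone, the remaining components are: {A, B, C, D, E, F, G, H, I, J, K, L, M}.
That is 1 component.

1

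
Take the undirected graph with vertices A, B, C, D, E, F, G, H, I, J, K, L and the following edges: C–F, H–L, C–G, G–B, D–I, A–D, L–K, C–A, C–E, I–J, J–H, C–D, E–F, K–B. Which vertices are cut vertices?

Removing C increases the component count from 1 to 2, so C is a cut vertex.
By contrast removing F leaves 1 component; it is not a cut vertex. No other vertex is a cut vertex either.

C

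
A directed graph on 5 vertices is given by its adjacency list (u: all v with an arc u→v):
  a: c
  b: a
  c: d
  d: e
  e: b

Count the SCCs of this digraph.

{a, b, c, d, e} are all mutually reachable — one SCC of size 5.
That gives 1 strongly connected component.

1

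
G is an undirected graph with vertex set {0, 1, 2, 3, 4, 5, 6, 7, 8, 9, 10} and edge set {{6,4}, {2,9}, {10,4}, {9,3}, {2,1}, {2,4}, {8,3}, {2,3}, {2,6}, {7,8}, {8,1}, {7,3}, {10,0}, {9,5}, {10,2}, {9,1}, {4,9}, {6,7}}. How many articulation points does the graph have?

Removing 9 increases the component count from 1 to 2, so 9 is a cut vertex.
Removing 10 increases the component count from 1 to 2, so 10 is a cut vertex.
By contrast removing 0 leaves 1 component; it is not a cut vertex. No other vertex is a cut vertex either.

2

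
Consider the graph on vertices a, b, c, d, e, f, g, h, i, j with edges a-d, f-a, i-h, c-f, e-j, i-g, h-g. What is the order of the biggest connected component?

4

b is isolated — a component by itself.
Starting from e we can reach e, j. That is one component of size 2.
Starting from g we can reach g, h, i. That is one component of size 3.
Starting from a we can reach a, c, d, f. That is one component of size 4.
The largest has 4 vertices.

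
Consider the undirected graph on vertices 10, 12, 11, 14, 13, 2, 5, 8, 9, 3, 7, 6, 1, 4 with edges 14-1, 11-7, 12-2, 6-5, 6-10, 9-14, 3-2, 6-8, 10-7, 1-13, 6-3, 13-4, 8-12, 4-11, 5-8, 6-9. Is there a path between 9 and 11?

From 9 we can reach 1, 2, 3, 4, 5, 6, 7, 8, 9, 10, 11, 12, 13, 14, which includes 11.

Yes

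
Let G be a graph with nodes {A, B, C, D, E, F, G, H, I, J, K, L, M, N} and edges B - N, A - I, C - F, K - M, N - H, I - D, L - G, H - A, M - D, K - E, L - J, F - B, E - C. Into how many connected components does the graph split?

2

Starting from G we can reach G, J, L. That is one component of size 3.
Starting from A we can reach A, B, C, D, E, F, H, I, K, M, N. That is one component of size 11.
Total: 2 components.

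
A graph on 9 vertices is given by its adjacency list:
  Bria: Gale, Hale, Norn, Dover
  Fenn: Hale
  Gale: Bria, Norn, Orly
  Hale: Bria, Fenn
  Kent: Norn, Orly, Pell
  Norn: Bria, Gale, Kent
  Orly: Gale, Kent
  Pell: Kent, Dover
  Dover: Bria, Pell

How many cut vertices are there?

2

Removing Bria increases the component count from 1 to 2, so Bria is a cut vertex.
Removing Hale increases the component count from 1 to 2, so Hale is a cut vertex.
By contrast removing Dover leaves 1 component; it is not a cut vertex. No other vertex is a cut vertex either.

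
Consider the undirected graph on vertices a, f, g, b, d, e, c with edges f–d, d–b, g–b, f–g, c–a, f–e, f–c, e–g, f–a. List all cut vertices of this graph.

f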